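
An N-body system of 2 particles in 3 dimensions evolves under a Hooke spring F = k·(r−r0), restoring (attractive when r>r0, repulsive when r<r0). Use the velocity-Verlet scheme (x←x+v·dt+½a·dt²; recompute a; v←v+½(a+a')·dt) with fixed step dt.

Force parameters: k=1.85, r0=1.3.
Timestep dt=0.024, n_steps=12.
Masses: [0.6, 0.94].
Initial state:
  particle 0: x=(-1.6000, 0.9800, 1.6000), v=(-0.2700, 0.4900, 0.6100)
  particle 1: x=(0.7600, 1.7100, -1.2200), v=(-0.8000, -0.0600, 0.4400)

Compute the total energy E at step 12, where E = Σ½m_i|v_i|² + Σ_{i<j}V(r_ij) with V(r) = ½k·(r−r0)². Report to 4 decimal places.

6.1451

step 0: x0=(-1.6000, 0.9800, 1.6000) x1=(0.7600, 1.7100, -1.2200)
step 1: x0=(-1.6051, 0.9922, 1.6130) x1=(0.7399, 1.7083, -1.2084)
step 2: x0=(-1.6075, 1.0052, 1.6227) x1=(0.7181, 1.7060, -1.1947)
step 3: x0=(-1.6072, 1.0190, 1.6292) x1=(0.6946, 1.7033, -1.1789)
step 4: x0=(-1.6043, 1.0336, 1.6325) x1=(0.6694, 1.7000, -1.1611)
step 5: x0=(-1.5987, 1.0490, 1.6325) x1=(0.6425, 1.6963, -1.1412)
step 6: x0=(-1.5906, 1.0651, 1.6294) x1=(0.6140, 1.6921, -1.1193)
step 7: x0=(-1.5800, 1.0819, 1.6232) x1=(0.5839, 1.6874, -1.0955)
step 8: x0=(-1.5670, 1.0994, 1.6139) x1=(0.5523, 1.6823, -1.0696)
step 9: x0=(-1.5516, 1.1176, 1.6017) x1=(0.5191, 1.6768, -1.0419)
step 10: x0=(-1.5340, 1.1363, 1.5865) x1=(0.4845, 1.6709, -1.0123)
step 11: x0=(-1.5142, 1.1557, 1.5686) x1=(0.4485, 1.6646, -0.9810)
step 12: x0=(-1.4922, 1.1756, 1.5479) x1=(0.4112, 1.6580, -0.9479)
step 0 velocities: v0=(-0.2700, 0.4900, 0.6100) v1=(-0.8000, -0.0600, 0.4400)
step 0: KE=0.5990, PE=5.5477, E=6.1467
step 12 velocities: v0=(0.9552, 0.8390, -0.9165) v1=(-1.5821, -0.2828, 1.4144)
step 12: KE=2.8911, PE=3.2540, E=6.1451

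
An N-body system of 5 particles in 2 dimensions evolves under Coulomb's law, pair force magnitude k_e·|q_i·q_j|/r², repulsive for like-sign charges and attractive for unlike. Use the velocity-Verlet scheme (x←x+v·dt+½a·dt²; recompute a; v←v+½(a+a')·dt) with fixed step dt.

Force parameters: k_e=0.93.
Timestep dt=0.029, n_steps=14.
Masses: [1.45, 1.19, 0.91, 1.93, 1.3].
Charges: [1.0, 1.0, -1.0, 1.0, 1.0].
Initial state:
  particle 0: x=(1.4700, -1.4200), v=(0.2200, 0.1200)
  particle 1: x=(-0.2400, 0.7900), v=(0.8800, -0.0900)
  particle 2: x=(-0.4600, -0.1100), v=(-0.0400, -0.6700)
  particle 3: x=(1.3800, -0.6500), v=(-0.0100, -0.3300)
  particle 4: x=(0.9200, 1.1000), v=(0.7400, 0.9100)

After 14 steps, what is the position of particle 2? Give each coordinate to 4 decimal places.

(-0.3995, -0.3031)

step 0: x0=(1.4700, -1.4200) x1=(-0.2400, 0.7900) x2=(-0.4600, -0.1100) x3=(1.3800, -0.6500) x4=(0.9200, 1.1000)
step 1: x0=(1.4764, -1.4170) x1=(-0.2149, 0.7870) x2=(-0.4608, -0.1289) x3=(1.3797, -0.6593) x4=(0.9416, 1.1265)
step 2: x0=(1.4829, -1.4150) x1=(-0.1905, 0.7834) x2=(-0.4607, -0.1469) x3=(1.3792, -0.6681) x4=(0.9633, 1.1533)
step 3: x0=(1.4896, -1.4140) x1=(-0.1669, 0.7791) x2=(-0.4599, -0.1641) x3=(1.3787, -0.6763) x4=(0.9853, 1.1804)
step 4: x0=(1.4963, -1.4141) x1=(-0.1442, 0.7742) x2=(-0.4584, -0.1803) x3=(1.3780, -0.6839) x4=(1.0075, 1.2077)
step 5: x0=(1.5032, -1.4152) x1=(-0.1221, 0.7687) x2=(-0.4560, -0.1958) x3=(1.3772, -0.6909) x4=(1.0299, 1.2353)
step 6: x0=(1.5102, -1.4174) x1=(-0.1009, 0.7627) x2=(-0.4528, -0.2105) x3=(1.3762, -0.6974) x4=(1.0526, 1.2632)
step 7: x0=(1.5173, -1.4206) x1=(-0.0803, 0.7560) x2=(-0.4489, -0.2245) x3=(1.3751, -0.7032) x4=(1.0754, 1.2914)
step 8: x0=(1.5246, -1.4249) x1=(-0.0606, 0.7489) x2=(-0.4442, -0.2377) x3=(1.3738, -0.7084) x4=(1.0985, 1.3198)
step 9: x0=(1.5321, -1.4303) x1=(-0.0415, 0.7411) x2=(-0.4387, -0.2503) x3=(1.3723, -0.7130) x4=(1.1218, 1.3486)
step 10: x0=(1.5398, -1.4367) x1=(-0.0232, 0.7329) x2=(-0.4324, -0.2621) x3=(1.3706, -0.7171) x4=(1.1452, 1.3776)
step 11: x0=(1.5477, -1.4441) x1=(-0.0056, 0.7241) x2=(-0.4254, -0.2733) x3=(1.3687, -0.7205) x4=(1.1689, 1.4070)
step 12: x0=(1.5558, -1.4526) x1=(0.0113, 0.7149) x2=(-0.4175, -0.2839) x3=(1.3666, -0.7233) x4=(1.1927, 1.4366)
step 13: x0=(1.5640, -1.4620) x1=(0.0276, 0.7051) x2=(-0.4089, -0.2938) x3=(1.3643, -0.7256) x4=(1.2167, 1.4665)
step 14: x0=(1.5725, -1.4725) x1=(0.0432, 0.6949) x2=(-0.3995, -0.3031) x3=(1.3618, -0.7274) x4=(1.2409, 1.4967)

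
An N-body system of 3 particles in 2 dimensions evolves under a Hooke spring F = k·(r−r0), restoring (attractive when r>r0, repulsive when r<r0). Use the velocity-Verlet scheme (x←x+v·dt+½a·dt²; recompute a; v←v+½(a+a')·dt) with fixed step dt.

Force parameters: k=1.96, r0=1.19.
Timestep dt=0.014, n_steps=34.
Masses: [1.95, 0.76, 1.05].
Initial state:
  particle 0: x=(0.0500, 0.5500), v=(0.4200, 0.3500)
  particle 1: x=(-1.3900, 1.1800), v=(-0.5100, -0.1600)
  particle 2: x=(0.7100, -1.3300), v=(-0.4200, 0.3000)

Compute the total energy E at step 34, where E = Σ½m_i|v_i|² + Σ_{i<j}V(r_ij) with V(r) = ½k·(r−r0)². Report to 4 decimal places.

5.5632

step 0: x0=(0.0500, 0.5500) x1=(-1.3900, 1.1800) x2=(0.7100, -1.3300)
step 1: x0=(0.0559, 0.5548) x1=(-1.3967, 1.1773) x2=(0.7038, -1.3254)
step 2: x0=(0.0617, 0.5596) x1=(-1.4026, 1.1738) x2=(0.6971, -1.3199)
step 3: x0=(0.0676, 0.5642) x1=(-1.4076, 1.1693) x2=(0.6897, -1.3135)
step 4: x0=(0.0734, 0.5687) x1=(-1.4117, 1.1640) x2=(0.6818, -1.3063)
step 5: x0=(0.0791, 0.5730) x1=(-1.4150, 1.1578) x2=(0.6733, -1.2983)
step 6: x0=(0.0849, 0.5773) x1=(-1.4174, 1.1508) x2=(0.6643, -1.2894)
step 7: x0=(0.0906, 0.5814) x1=(-1.4190, 1.1429) x2=(0.6547, -1.2797)
step 8: x0=(0.0963, 0.5854) x1=(-1.4196, 1.1341) x2=(0.6445, -1.2692)
step 9: x0=(0.1019, 0.5894) x1=(-1.4195, 1.1246) x2=(0.6338, -1.2579)
step 10: x0=(0.1075, 0.5932) x1=(-1.4185, 1.1142) x2=(0.6225, -1.2457)
step 11: x0=(0.1131, 0.5969) x1=(-1.4167, 1.1030) x2=(0.6107, -1.2328)
step 12: x0=(0.1186, 0.6004) x1=(-1.4140, 1.0910) x2=(0.5984, -1.2191)
step 13: x0=(0.1241, 0.6039) x1=(-1.4105, 1.0782) x2=(0.5856, -1.2047)
step 14: x0=(0.1295, 0.6073) x1=(-1.4062, 1.0647) x2=(0.5722, -1.1895)
step 15: x0=(0.1349, 0.6106) x1=(-1.4011, 1.0504) x2=(0.5584, -1.1735)
step 16: x0=(0.1403, 0.6137) x1=(-1.3952, 1.0354) x2=(0.5441, -1.1569)
step 17: x0=(0.1455, 0.6168) x1=(-1.3885, 1.0197) x2=(0.5293, -1.1395)
step 18: x0=(0.1508, 0.6198) x1=(-1.3810, 1.0033) x2=(0.5140, -1.1215)
step 19: x0=(0.1560, 0.6227) x1=(-1.3728, 0.9862) x2=(0.4983, -1.1028)
step 20: x0=(0.1611, 0.6255) x1=(-1.3639, 0.9685) x2=(0.4822, -1.0835)
step 21: x0=(0.1662, 0.6282) x1=(-1.3543, 0.9501) x2=(0.4656, -1.0635)
step 22: x0=(0.1712, 0.6308) x1=(-1.3439, 0.9312) x2=(0.4487, -1.0429)
step 23: x0=(0.1762, 0.6333) x1=(-1.3329, 0.9116) x2=(0.4313, -1.0218)
step 24: x0=(0.1811, 0.6357) x1=(-1.3212, 0.8915) x2=(0.4136, -1.0001)
step 25: x0=(0.1860, 0.6381) x1=(-1.3089, 0.8708) x2=(0.3955, -0.9778)
step 26: x0=(0.1909, 0.6404) x1=(-1.2960, 0.8496) x2=(0.3771, -0.9551)
step 27: x0=(0.1956, 0.6426) x1=(-1.2825, 0.8279) x2=(0.3583, -0.9318)
step 28: x0=(0.2004, 0.6447) x1=(-1.2684, 0.8058) x2=(0.3392, -0.9081)
step 29: x0=(0.2050, 0.6468) x1=(-1.2538, 0.7832) x2=(0.3198, -0.8839)
step 30: x0=(0.2097, 0.6488) x1=(-1.2386, 0.7602) x2=(0.3001, -0.8593)
step 31: x0=(0.2142, 0.6508) x1=(-1.2230, 0.7368) x2=(0.2801, -0.8343)
step 32: x0=(0.2188, 0.6527) x1=(-1.2068, 0.7130) x2=(0.2599, -0.8090)
step 33: x0=(0.2232, 0.6545) x1=(-1.1903, 0.6889) x2=(0.2395, -0.7833)
step 34: x0=(0.2277, 0.6563) x1=(-1.1733, 0.6645) x2=(0.2188, -0.7573)
step 0 velocities: v0=(0.4200, 0.3500) v1=(-0.5100, -0.1600) v2=(-0.4200, 0.3000)
step 0: KE=0.5399, PE=5.0245, E=5.5644
step 34 velocities: v0=(0.3158, 0.1271) v1=(1.2268, -1.7550) v2=(-1.4836, 1.8684)
step 34: KE=4.8437, PE=0.7195, E=5.5632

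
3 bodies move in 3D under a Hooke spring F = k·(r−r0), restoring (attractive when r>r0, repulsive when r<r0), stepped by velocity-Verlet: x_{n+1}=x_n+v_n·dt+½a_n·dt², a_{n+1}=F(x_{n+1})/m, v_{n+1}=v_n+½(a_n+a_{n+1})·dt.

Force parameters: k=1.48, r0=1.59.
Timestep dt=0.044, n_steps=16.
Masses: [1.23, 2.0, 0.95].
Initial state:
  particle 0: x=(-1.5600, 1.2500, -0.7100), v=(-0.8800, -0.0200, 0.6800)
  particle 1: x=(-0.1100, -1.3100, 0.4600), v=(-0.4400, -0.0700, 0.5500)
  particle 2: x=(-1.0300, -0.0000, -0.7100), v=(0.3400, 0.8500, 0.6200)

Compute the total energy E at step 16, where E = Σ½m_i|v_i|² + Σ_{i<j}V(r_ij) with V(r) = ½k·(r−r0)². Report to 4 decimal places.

step 0: x0=(-1.5600, 1.2500, -0.7100) x1=(-0.1100, -1.3100, 0.4600) x2=(-1.0300, -0.0000, -0.7100)
step 1: x0=(-1.5980, 1.2479, -0.6794) x1=(-0.1300, -1.3120, 0.4836) x2=(-1.0146, 0.0367, -0.6824)
step 2: x0=(-1.6345, 1.2433, -0.6475) x1=(-0.1513, -1.3117, 0.5061) x2=(-0.9984, 0.0719, -0.6540)
step 3: x0=(-1.6696, 1.2363, -0.6142) x1=(-0.1739, -1.3093, 0.5274) x2=(-0.9813, 0.1056, -0.6250)
step 4: x0=(-1.7033, 1.2269, -0.5795) x1=(-0.1979, -1.3046, 0.5475) x2=(-0.9633, 0.1377, -0.5953)
step 5: x0=(-1.7356, 1.2150, -0.5436) x1=(-0.2231, -1.2977, 0.5665) x2=(-0.9443, 0.1682, -0.5648)
step 6: x0=(-1.7665, 1.2008, -0.5064) x1=(-0.2495, -1.2886, 0.5844) x2=(-0.9244, 0.1972, -0.5337)
step 7: x0=(-1.7962, 1.1843, -0.4679) x1=(-0.2773, -1.2773, 0.6012) x2=(-0.9036, 0.2247, -0.5020)
step 8: x0=(-1.8245, 1.1654, -0.4282) x1=(-0.3062, -1.2639, 0.6170) x2=(-0.8818, 0.2507, -0.4696)
step 9: x0=(-1.8517, 1.1443, -0.3873) x1=(-0.3364, -1.2485, 0.6318) x2=(-0.8591, 0.2753, -0.4367)
step 10: x0=(-1.8776, 1.1210, -0.3453) x1=(-0.3677, -1.2310, 0.6456) x2=(-0.8355, 0.2985, -0.4032)
step 11: x0=(-1.9024, 1.0955, -0.3022) x1=(-0.4001, -1.2116, 0.6585) x2=(-0.8111, 0.3205, -0.3692)
step 12: x0=(-1.9261, 1.0679, -0.2580) x1=(-0.4336, -1.1904, 0.6705) x2=(-0.7858, 0.3413, -0.3348)
step 13: x0=(-1.9487, 1.0383, -0.2129) x1=(-0.4682, -1.1674, 0.6818) x2=(-0.7598, 0.3610, -0.3000)
step 14: x0=(-1.9702, 1.0067, -0.1668) x1=(-0.5037, -1.1427, 0.6923) x2=(-0.7331, 0.3798, -0.2648)
step 15: x0=(-1.9907, 0.9732, -0.1198) x1=(-0.5401, -1.1165, 0.7021) x2=(-0.7058, 0.3977, -0.2293)
step 16: x0=(-2.0103, 0.9379, -0.0720) x1=(-0.5774, -1.0888, 0.7112) x2=(-0.6779, 0.4149, -0.1935)
step 0 velocities: v0=(-0.8800, -0.0200, 0.6800) v1=(-0.4400, -0.0700, 0.5500) v2=(0.3400, 0.8500, 0.6200)
step 0: KE=1.8426, PE=1.9926, E=3.8352
step 16 velocities: v0=(-0.4328, -0.8218, 1.0943) v1=(-0.8568, 0.6442, 0.2023) v2=(0.6384, 0.3845, 0.8156)
step 16: KE=3.0367, PE=0.7972, E=3.8340

3.8340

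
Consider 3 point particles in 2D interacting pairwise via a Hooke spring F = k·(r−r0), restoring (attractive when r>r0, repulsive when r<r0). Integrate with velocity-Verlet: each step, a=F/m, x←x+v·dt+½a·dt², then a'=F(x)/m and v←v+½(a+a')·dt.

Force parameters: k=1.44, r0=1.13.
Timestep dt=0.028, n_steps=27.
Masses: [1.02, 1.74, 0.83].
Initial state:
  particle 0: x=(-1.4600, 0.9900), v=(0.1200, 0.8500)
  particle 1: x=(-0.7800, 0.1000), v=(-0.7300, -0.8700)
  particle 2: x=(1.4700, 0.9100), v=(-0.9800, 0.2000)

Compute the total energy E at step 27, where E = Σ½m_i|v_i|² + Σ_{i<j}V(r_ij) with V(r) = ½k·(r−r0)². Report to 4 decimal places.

step 0: x0=(-1.4600, 0.9900) x1=(-0.7800, 0.1000) x2=(1.4700, 0.9100)
step 1: x0=(-1.4556, 1.0138) x1=(-0.8001, 0.0758) x2=(1.4405, 0.9153)
step 2: x0=(-1.4493, 1.0375) x1=(-0.8193, 0.0518) x2=(1.4070, 0.9202)
step 3: x0=(-1.4411, 1.0611) x1=(-0.8379, 0.0282) x2=(1.3696, 0.9245)
step 4: x0=(-1.4309, 1.0845) x1=(-0.8557, 0.0050) x2=(1.3283, 0.9282)
step 5: x0=(-1.4189, 1.1077) x1=(-0.8728, -0.0179) x2=(1.2833, 0.9315)
step 6: x0=(-1.4051, 1.1307) x1=(-0.8892, -0.0404) x2=(1.2345, 0.9342)
step 7: x0=(-1.3896, 1.1534) x1=(-0.9049, -0.0625) x2=(1.1822, 0.9363)
step 8: x0=(-1.3723, 1.1759) x1=(-0.9200, -0.0842) x2=(1.1265, 0.9380)
step 9: x0=(-1.3535, 1.1979) x1=(-0.9345, -0.1054) x2=(1.0675, 0.9391)
step 10: x0=(-1.3332, 1.2195) x1=(-0.9483, -0.1261) x2=(1.0054, 0.9397)
step 11: x0=(-1.3114, 1.2407) x1=(-0.9616, -0.1463) x2=(0.9404, 0.9398)
step 12: x0=(-1.2883, 1.2614) x1=(-0.9743, -0.1659) x2=(0.8725, 0.9393)
step 13: x0=(-1.2640, 1.2816) x1=(-0.9865, -0.1851) x2=(0.8020, 0.9384)
step 14: x0=(-1.2385, 1.3012) x1=(-0.9983, -0.2036) x2=(0.7291, 0.9370)
step 15: x0=(-1.2120, 1.3202) x1=(-1.0095, -0.2216) x2=(0.6540, 0.9351)
step 16: x0=(-1.1847, 1.3385) x1=(-1.0203, -0.2389) x2=(0.5768, 0.9327)
step 17: x0=(-1.1565, 1.3562) x1=(-1.0307, -0.2556) x2=(0.4978, 0.9298)
step 18: x0=(-1.1277, 1.3732) x1=(-1.0407, -0.2717) x2=(0.4172, 0.9264)
step 19: x0=(-1.0983, 1.3895) x1=(-1.0503, -0.2872) x2=(0.3352, 0.9226)
step 20: x0=(-1.0685, 1.4050) x1=(-1.0596, -0.3020) x2=(0.2519, 0.9183)
step 21: x0=(-1.0385, 1.4198) x1=(-1.0686, -0.3161) x2=(0.1676, 0.9135)
step 22: x0=(-1.0082, 1.4338) x1=(-1.0773, -0.3296) x2=(0.0826, 0.9082)
step 23: x0=(-0.9779, 1.4471) x1=(-1.0857, -0.3423) x2=(-0.0032, 0.9025)
step 24: x0=(-0.9477, 1.4597) x1=(-1.0939, -0.3544) x2=(-0.0893, 0.8961)
step 25: x0=(-0.9176, 1.4716) x1=(-1.1019, -0.3658) x2=(-0.1758, 0.8892)
step 26: x0=(-0.8878, 1.4828) x1=(-1.1096, -0.3765) x2=(-0.2624, 0.8817)
step 27: x0=(-0.8583, 1.4934) x1=(-1.1172, -0.3866) x2=(-0.3490, 0.8734)
step 0 velocities: v0=(0.1200, 0.8500) v1=(-0.7300, -0.8700) v2=(-0.9800, 0.2000)
step 0: KE=1.9131, PE=3.4812, E=5.3944
step 27 velocities: v0=(1.0485, 0.3686) v1=(-0.2662, -0.3459) v2=(-3.0933, -0.3071)
step 27: KE=4.8056, PE=0.5877, E=5.3933

5.3933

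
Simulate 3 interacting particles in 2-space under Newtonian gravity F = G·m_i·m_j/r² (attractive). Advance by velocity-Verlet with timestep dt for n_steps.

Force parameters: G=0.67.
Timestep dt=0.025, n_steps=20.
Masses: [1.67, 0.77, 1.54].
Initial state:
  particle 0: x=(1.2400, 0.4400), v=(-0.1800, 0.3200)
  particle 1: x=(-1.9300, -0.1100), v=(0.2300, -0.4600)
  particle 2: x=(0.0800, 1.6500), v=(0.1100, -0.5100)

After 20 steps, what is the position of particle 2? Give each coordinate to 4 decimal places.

step 0: x0=(1.2400, 0.4400) x1=(-1.9300, -0.1100) x2=(0.0800, 1.6500)
step 1: x0=(1.2354, 0.4481) x1=(-1.9242, -0.1215) x2=(0.0828, 1.6371)
step 2: x0=(1.2306, 0.4563) x1=(-1.9182, -0.1329) x2=(0.0858, 1.6241)
step 3: x0=(1.2256, 0.4647) x1=(-1.9121, -0.1442) x2=(0.0889, 1.6108)
step 4: x0=(1.2204, 0.4733) x1=(-1.9059, -0.1554) x2=(0.0922, 1.5973)
step 5: x0=(1.2150, 0.4821) x1=(-1.8996, -0.1666) x2=(0.0956, 1.5836)
step 6: x0=(1.2094, 0.4910) x1=(-1.8931, -0.1777) x2=(0.0992, 1.5696)
step 7: x0=(1.2036, 0.5001) x1=(-1.8864, -0.1887) x2=(0.1030, 1.5554)
step 8: x0=(1.1975, 0.5094) x1=(-1.8797, -0.1997) x2=(0.1069, 1.5410)
step 9: x0=(1.1912, 0.5189) x1=(-1.8728, -0.2105) x2=(0.1110, 1.5263)
step 10: x0=(1.1846, 0.5286) x1=(-1.8657, -0.2213) x2=(0.1154, 1.5114)
step 11: x0=(1.1778, 0.5384) x1=(-1.8585, -0.2321) x2=(0.1199, 1.4962)
step 12: x0=(1.1707, 0.5485) x1=(-1.8512, -0.2427) x2=(0.1247, 1.4808)
step 13: x0=(1.1633, 0.5588) x1=(-1.8437, -0.2532) x2=(0.1297, 1.4651)
step 14: x0=(1.1557, 0.5693) x1=(-1.8361, -0.2637) x2=(0.1350, 1.4491)
step 15: x0=(1.1477, 0.5801) x1=(-1.8284, -0.2741) x2=(0.1405, 1.4328)
step 16: x0=(1.1394, 0.5910) x1=(-1.8205, -0.2844) x2=(0.1462, 1.4162)
step 17: x0=(1.1308, 0.6022) x1=(-1.8125, -0.2947) x2=(0.1523, 1.3994)
step 18: x0=(1.1219, 0.6137) x1=(-1.8043, -0.3048) x2=(0.1586, 1.3822)
step 19: x0=(1.1126, 0.6254) x1=(-1.7960, -0.3149) x2=(0.1653, 1.3647)
step 20: x0=(1.1029, 0.6373) x1=(-1.7875, -0.3248) x2=(0.1724, 1.3469)

(0.1724, 1.3469)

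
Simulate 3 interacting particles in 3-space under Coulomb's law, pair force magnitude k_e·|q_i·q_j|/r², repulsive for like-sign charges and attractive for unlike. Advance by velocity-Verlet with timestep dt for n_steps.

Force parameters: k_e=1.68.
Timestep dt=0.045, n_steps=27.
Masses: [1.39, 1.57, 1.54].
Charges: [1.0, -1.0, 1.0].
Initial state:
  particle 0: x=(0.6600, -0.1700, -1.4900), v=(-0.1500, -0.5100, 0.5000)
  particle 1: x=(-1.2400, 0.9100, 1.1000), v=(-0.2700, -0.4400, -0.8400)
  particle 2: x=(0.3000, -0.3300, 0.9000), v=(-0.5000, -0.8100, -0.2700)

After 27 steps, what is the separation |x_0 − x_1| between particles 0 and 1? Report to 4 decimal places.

2.2848

step 0: x0=(0.6600, -0.1700, -1.4900) x1=(-1.2400, 0.9100, 1.1000) x2=(0.3000, -0.3300, 0.9000)
step 1: x0=(0.6532, -0.1929, -1.4676) x1=(-1.2519, 0.8900, 1.0621) x2=(0.2773, -0.3663, 0.8881)
step 2: x0=(0.6464, -0.2157, -1.4455) x1=(-1.2632, 0.8696, 1.0240) x2=(0.2540, -0.4022, 0.8766)
step 3: x0=(0.6395, -0.2384, -1.4236) x1=(-1.2741, 0.8488, 0.9857) x2=(0.2303, -0.4379, 0.8655)
step 4: x0=(0.6325, -0.2610, -1.4021) x1=(-1.2843, 0.8275, 0.9473) x2=(0.2061, -0.4732, 0.8548)
step 5: x0=(0.6255, -0.2834, -1.3808) x1=(-1.2941, 0.8058, 0.9086) x2=(0.1813, -0.5082, 0.8446)
step 6: x0=(0.6185, -0.3058, -1.3597) x1=(-1.3033, 0.7837, 0.8698) x2=(0.1561, -0.5428, 0.8348)
step 7: x0=(0.6114, -0.3279, -1.3390) x1=(-1.3119, 0.7611, 0.8308) x2=(0.1304, -0.5771, 0.8255)
step 8: x0=(0.6042, -0.3500, -1.3186) x1=(-1.3200, 0.7381, 0.7917) x2=(0.1041, -0.6111, 0.8166)
step 9: x0=(0.5970, -0.3719, -1.2984) x1=(-1.3276, 0.7146, 0.7524) x2=(0.0773, -0.6447, 0.8081)
step 10: x0=(0.5897, -0.3936, -1.2786) x1=(-1.3345, 0.6906, 0.7129) x2=(0.0500, -0.6780, 0.8000)
step 11: x0=(0.5824, -0.4152, -1.2591) x1=(-1.3410, 0.6661, 0.6734) x2=(0.0222, -0.7109, 0.7924)
step 12: x0=(0.5750, -0.4366, -1.2399) x1=(-1.3468, 0.6411, 0.6336) x2=(-0.0062, -0.7435, 0.7852)
step 13: x0=(0.5676, -0.4578, -1.2211) x1=(-1.3521, 0.6156, 0.5938) x2=(-0.0351, -0.7757, 0.7784)
step 14: x0=(0.5602, -0.4788, -1.2026) x1=(-1.3568, 0.5896, 0.5539) x2=(-0.0645, -0.8076, 0.7720)
step 15: x0=(0.5527, -0.4996, -1.1844) x1=(-1.3609, 0.5631, 0.5138) x2=(-0.0946, -0.8391, 0.7661)
step 16: x0=(0.5451, -0.5201, -1.1665) x1=(-1.3644, 0.5360, 0.4737) x2=(-0.1251, -0.8702, 0.7605)
step 17: x0=(0.5375, -0.5405, -1.1490) x1=(-1.3674, 0.5083, 0.4334) x2=(-0.1563, -0.9010, 0.7553)
step 18: x0=(0.5299, -0.5606, -1.1318) x1=(-1.3697, 0.4801, 0.3931) x2=(-0.1880, -0.9314, 0.7505)
step 19: x0=(0.5222, -0.5805, -1.1149) x1=(-1.3714, 0.4513, 0.3528) x2=(-0.2203, -0.9615, 0.7460)
step 20: x0=(0.5145, -0.6001, -1.0984) x1=(-1.3725, 0.4218, 0.3124) x2=(-0.2532, -0.9911, 0.7419)
step 21: x0=(0.5067, -0.6195, -1.0822) x1=(-1.3730, 0.3918, 0.2719) x2=(-0.2867, -1.0204, 0.7382)
step 22: x0=(0.4989, -0.6386, -1.0663) x1=(-1.3728, 0.3612, 0.2315) x2=(-0.3207, -1.0492, 0.7347)
step 23: x0=(0.4910, -0.6574, -1.0508) x1=(-1.3720, 0.3299, 0.1910) x2=(-0.3554, -1.0777, 0.7316)
step 24: x0=(0.4831, -0.6759, -1.0356) x1=(-1.3706, 0.2979, 0.1505) x2=(-0.3907, -1.1058, 0.7287)
step 25: x0=(0.4751, -0.6942, -1.0207) x1=(-1.3685, 0.2653, 0.1101) x2=(-0.4266, -1.1334, 0.7261)
step 26: x0=(0.4670, -0.7121, -1.0061) x1=(-1.3658, 0.2320, 0.0697) x2=(-0.4630, -1.1607, 0.7237)
step 27: x0=(0.4588, -0.7297, -0.9918) x1=(-1.3624, 0.1981, 0.0294) x2=(-0.5001, -1.1875, 0.7216)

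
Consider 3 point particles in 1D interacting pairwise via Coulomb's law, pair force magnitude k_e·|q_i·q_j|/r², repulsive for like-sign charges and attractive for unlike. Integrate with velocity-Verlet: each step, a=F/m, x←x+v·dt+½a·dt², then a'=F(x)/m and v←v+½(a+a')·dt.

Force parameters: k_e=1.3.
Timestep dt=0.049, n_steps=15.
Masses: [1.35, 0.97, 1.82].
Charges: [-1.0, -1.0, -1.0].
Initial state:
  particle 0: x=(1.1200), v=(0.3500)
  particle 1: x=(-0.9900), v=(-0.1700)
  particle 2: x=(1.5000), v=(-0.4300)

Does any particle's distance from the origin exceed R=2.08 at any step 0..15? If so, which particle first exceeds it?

no

step 0: x0=(1.1200) x1=(-0.9900) x2=(1.5000)
step 1: x0=(1.1294) x1=(-0.9990) x2=(1.4850)
step 2: x0=(1.1210) x1=(-1.0091) x2=(1.4839)
step 3: x0=(1.0956) x1=(-1.0205) x2=(1.4960)
step 4: x0=(1.0563) x1=(-1.0332) x2=(1.5191)
step 5: x0=(1.0067) x1=(-1.0470) x2=(1.5505)
step 6: x0=(0.9498) x1=(-1.0622) x2=(1.5880)
step 7: x0=(0.8879) x1=(-1.0785) x2=(1.6299)
step 8: x0=(0.8223) x1=(-1.0961) x2=(1.6751)
step 9: x0=(0.7542) x1=(-1.1151) x2=(1.7229)
step 10: x0=(0.6842) x1=(-1.1353) x2=(1.7728)
step 11: x0=(0.6131) x1=(-1.1569) x2=(1.8243)
step 12: x0=(0.5410) x1=(-1.1799) x2=(1.8772)
step 13: x0=(0.4685) x1=(-1.2043) x2=(1.9312)
step 14: x0=(0.3957) x1=(-1.2302) x2=(1.9862)
step 15: x0=(0.3229) x1=(-1.2576) x2=(2.0421)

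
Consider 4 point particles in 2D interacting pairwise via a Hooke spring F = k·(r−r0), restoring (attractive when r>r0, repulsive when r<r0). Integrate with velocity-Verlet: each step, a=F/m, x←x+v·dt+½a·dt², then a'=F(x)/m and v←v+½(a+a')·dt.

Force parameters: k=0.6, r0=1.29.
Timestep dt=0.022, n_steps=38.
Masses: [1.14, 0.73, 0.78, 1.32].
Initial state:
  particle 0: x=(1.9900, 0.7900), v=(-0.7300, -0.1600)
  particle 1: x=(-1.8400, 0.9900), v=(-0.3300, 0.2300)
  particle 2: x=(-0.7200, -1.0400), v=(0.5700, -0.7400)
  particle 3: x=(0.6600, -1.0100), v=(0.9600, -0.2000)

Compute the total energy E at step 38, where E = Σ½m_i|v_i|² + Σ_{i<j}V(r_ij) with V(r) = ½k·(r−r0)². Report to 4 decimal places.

6.1564

step 0: x0=(1.9900, 0.7900) x1=(-1.8400, 0.9900) x2=(-0.7200, -1.0400) x3=(0.6600, -1.0100)
step 1: x0=(1.9733, 0.7863) x1=(-1.8464, 0.9946) x2=(-0.7072, -1.0559) x3=(0.6810, -1.0142)
step 2: x0=(1.9555, 0.7821) x1=(-1.8509, 0.9983) x2=(-0.6940, -1.0711) x3=(0.7018, -1.0179)
step 3: x0=(1.9364, 0.7775) x1=(-1.8536, 1.0011) x2=(-0.6804, -1.0854) x3=(0.7223, -1.0213)
step 4: x0=(1.9162, 0.7724) x1=(-1.8545, 1.0030) x2=(-0.6663, -1.0990) x3=(0.7426, -1.0242)
step 5: x0=(1.8949, 0.7669) x1=(-1.8536, 1.0039) x2=(-0.6518, -1.1119) x3=(0.7626, -1.0266)
step 6: x0=(1.8724, 0.7610) x1=(-1.8508, 1.0039) x2=(-0.6369, -1.1239) x3=(0.7823, -1.0287)
step 7: x0=(1.8489, 0.7547) x1=(-1.8461, 1.0029) x2=(-0.6216, -1.1351) x3=(0.8017, -1.0303)
step 8: x0=(1.8242, 0.7480) x1=(-1.8397, 1.0010) x2=(-0.6060, -1.1456) x3=(0.8208, -1.0315)
step 9: x0=(1.7985, 0.7409) x1=(-1.8314, 0.9981) x2=(-0.5900, -1.1552) x3=(0.8396, -1.0323)
step 10: x0=(1.7717, 0.7333) x1=(-1.8213, 0.9942) x2=(-0.5736, -1.1641) x3=(0.8581, -1.0326)
step 11: x0=(1.7440, 0.7254) x1=(-1.8093, 0.9893) x2=(-0.5570, -1.1722) x3=(0.8763, -1.0326)
step 12: x0=(1.7152, 0.7171) x1=(-1.7956, 0.9835) x2=(-0.5400, -1.1794) x3=(0.8941, -1.0322)
step 13: x0=(1.6855, 0.7084) x1=(-1.7801, 0.9766) x2=(-0.5227, -1.1859) x3=(0.9116, -1.0313)
step 14: x0=(1.6549, 0.6993) x1=(-1.7628, 0.9688) x2=(-0.5051, -1.1916) x3=(0.9287, -1.0301)
step 15: x0=(1.6234, 0.6899) x1=(-1.7438, 0.9601) x2=(-0.4872, -1.1965) x3=(0.9455, -1.0285)
step 16: x0=(1.5909, 0.6802) x1=(-1.7230, 0.9503) x2=(-0.4691, -1.2006) x3=(0.9620, -1.0265)
step 17: x0=(1.5577, 0.6700) x1=(-1.7005, 0.9396) x2=(-0.4507, -1.2039) x3=(0.9781, -1.0241)
step 18: x0=(1.5236, 0.6596) x1=(-1.6764, 0.9280) x2=(-0.4322, -1.2065) x3=(0.9938, -1.0214)
step 19: x0=(1.4887, 0.6488) x1=(-1.6506, 0.9154) x2=(-0.4134, -1.2084) x3=(1.0092, -1.0183)
step 20: x0=(1.4531, 0.6378) x1=(-1.6232, 0.9018) x2=(-0.3944, -1.2095) x3=(1.0242, -1.0149)
step 21: x0=(1.4168, 0.6264) x1=(-1.5942, 0.8874) x2=(-0.3752, -1.2098) x3=(1.0389, -1.0111)
step 22: x0=(1.3798, 0.6147) x1=(-1.5637, 0.8720) x2=(-0.3558, -1.2095) x3=(1.0532, -1.0070)
step 23: x0=(1.3421, 0.6028) x1=(-1.5317, 0.8558) x2=(-0.3363, -1.2085) x3=(1.0671, -1.0025)
step 24: x0=(1.3038, 0.5906) x1=(-1.4982, 0.8387) x2=(-0.3167, -1.2068) x3=(1.0807, -0.9978)
step 25: x0=(1.2649, 0.5781) x1=(-1.4632, 0.8207) x2=(-0.2969, -1.2044) x3=(1.0940, -0.9928)
step 26: x0=(1.2254, 0.5653) x1=(-1.4269, 0.8019) x2=(-0.2770, -1.2014) x3=(1.1068, -0.9874)
step 27: x0=(1.1855, 0.5524) x1=(-1.3893, 0.7823) x2=(-0.2570, -1.1977) x3=(1.1194, -0.9818)
step 28: x0=(1.1450, 0.5392) x1=(-1.3504, 0.7619) x2=(-0.2369, -1.1934) x3=(1.1316, -0.9759)
step 29: x0=(1.1041, 0.5258) x1=(-1.3102, 0.7407) x2=(-0.2168, -1.1886) x3=(1.1434, -0.9697)
step 30: x0=(1.0627, 0.5122) x1=(-1.2689, 0.7187) x2=(-0.1965, -1.1832) x3=(1.1550, -0.9633)
step 31: x0=(1.0210, 0.4984) x1=(-1.2264, 0.6961) x2=(-0.1763, -1.1772) x3=(1.1662, -0.9566)
step 32: x0=(0.9789, 0.4844) x1=(-1.1828, 0.6727) x2=(-0.1560, -1.1708) x3=(1.1771, -0.9497)
step 33: x0=(0.9365, 0.4703) x1=(-1.1382, 0.6487) x2=(-0.1357, -1.1638) x3=(1.1877, -0.9426)
step 34: x0=(0.8938, 0.4559) x1=(-1.0927, 0.6240) x2=(-0.1153, -1.1564) x3=(1.1980, -0.9352)
step 35: x0=(0.8509, 0.4415) x1=(-1.0462, 0.5987) x2=(-0.0950, -1.1485) x3=(1.2080, -0.9277)
step 36: x0=(0.8077, 0.4269) x1=(-0.9989, 0.5729) x2=(-0.0747, -1.1402) x3=(1.2178, -0.9199)
step 37: x0=(0.7644, 0.4122) x1=(-0.9508, 0.5464) x2=(-0.0543, -1.1316) x3=(1.2273, -0.9119)
step 38: x0=(0.7209, 0.3973) x1=(-0.9020, 0.5195) x2=(-0.0340, -1.1226) x3=(1.2365, -0.9038)
step 0 velocities: v0=(-0.7300, -0.1600) v1=(-0.3300, 0.2300) v2=(0.5700, -0.7400) v3=(0.9600, -0.2000)
step 0: KE=1.3523, PE=4.8052, E=6.1575
step 38 velocities: v0=(-1.9805, -0.6777) v1=(2.2342, -1.2359) v2=(0.9217, 0.4166) v3=(0.4140, 0.3744)
step 38: KE=5.4818, PE=0.6746, E=6.1564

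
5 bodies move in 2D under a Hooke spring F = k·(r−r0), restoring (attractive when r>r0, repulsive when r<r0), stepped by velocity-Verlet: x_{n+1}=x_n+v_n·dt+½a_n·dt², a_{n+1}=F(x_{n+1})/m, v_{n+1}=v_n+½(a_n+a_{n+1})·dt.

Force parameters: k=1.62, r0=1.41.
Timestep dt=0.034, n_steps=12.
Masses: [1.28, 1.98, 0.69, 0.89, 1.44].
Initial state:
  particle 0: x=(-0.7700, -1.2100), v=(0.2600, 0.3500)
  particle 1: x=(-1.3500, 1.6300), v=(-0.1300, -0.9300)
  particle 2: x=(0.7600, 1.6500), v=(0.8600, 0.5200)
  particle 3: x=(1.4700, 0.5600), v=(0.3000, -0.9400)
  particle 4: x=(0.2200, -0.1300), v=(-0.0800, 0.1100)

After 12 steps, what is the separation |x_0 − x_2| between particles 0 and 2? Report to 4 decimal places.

step 0: x0=(-0.7700, -1.2100) x1=(-1.3500, 1.6300) x2=(0.7600, 1.6500) x3=(1.4700, 0.5600) x4=(0.2200, -0.1300)
step 1: x0=(-0.7599, -1.1952) x1=(-1.3529, 1.5971) x2=(0.7869, 1.6650) x3=(1.4775, 0.5276) x4=(0.2169, -0.1255)
step 2: x0=(-0.7473, -1.1746) x1=(-1.3529, 1.5617) x2=(0.8089, 1.6745) x3=(1.4795, 0.4944) x4=(0.2132, -0.1196)
step 3: x0=(-0.7322, -1.1484) x1=(-1.3498, 1.5239) x2=(0.8259, 1.6785) x3=(1.4760, 0.4606) x4=(0.2089, -0.1123)
step 4: x0=(-0.7147, -1.1169) x1=(-1.3438, 1.4838) x2=(0.8381, 1.6768) x3=(1.4673, 0.4263) x4=(0.2040, -0.1036)
step 5: x0=(-0.6949, -1.0803) x1=(-1.3348, 1.4415) x2=(0.8453, 1.6694) x3=(1.4533, 0.3917) x4=(0.1986, -0.0936)
step 6: x0=(-0.6729, -1.0389) x1=(-1.3229, 1.3972) x2=(0.8477, 1.6566) x3=(1.4342, 0.3569) x4=(0.1927, -0.0822)
step 7: x0=(-0.6489, -0.9930) x1=(-1.3081, 1.3509) x2=(0.8453, 1.6383) x3=(1.4104, 0.3220) x4=(0.1863, -0.0695)
step 8: x0=(-0.6230, -0.9429) x1=(-1.2906, 1.3029) x2=(0.8384, 1.6148) x3=(1.3820, 0.2872) x4=(0.1795, -0.0557)
step 9: x0=(-0.5954, -0.8892) x1=(-1.2705, 1.2533) x2=(0.8270, 1.5863) x3=(1.3493, 0.2526) x4=(0.1723, -0.0407)
step 10: x0=(-0.5663, -0.8320) x1=(-1.2478, 1.2022) x2=(0.8114, 1.5532) x3=(1.3128, 0.2182) x4=(0.1648, -0.0246)
step 11: x0=(-0.5360, -0.7720) x1=(-1.2228, 1.1499) x2=(0.7919, 1.5159) x3=(1.2728, 0.1843) x4=(0.1569, -0.0076)
step 12: x0=(-0.5046, -0.7095) x1=(-1.1956, 1.0964) x2=(0.7687, 1.4748) x3=(1.2296, 0.1507) x4=(0.1487, 0.0104)

2.5283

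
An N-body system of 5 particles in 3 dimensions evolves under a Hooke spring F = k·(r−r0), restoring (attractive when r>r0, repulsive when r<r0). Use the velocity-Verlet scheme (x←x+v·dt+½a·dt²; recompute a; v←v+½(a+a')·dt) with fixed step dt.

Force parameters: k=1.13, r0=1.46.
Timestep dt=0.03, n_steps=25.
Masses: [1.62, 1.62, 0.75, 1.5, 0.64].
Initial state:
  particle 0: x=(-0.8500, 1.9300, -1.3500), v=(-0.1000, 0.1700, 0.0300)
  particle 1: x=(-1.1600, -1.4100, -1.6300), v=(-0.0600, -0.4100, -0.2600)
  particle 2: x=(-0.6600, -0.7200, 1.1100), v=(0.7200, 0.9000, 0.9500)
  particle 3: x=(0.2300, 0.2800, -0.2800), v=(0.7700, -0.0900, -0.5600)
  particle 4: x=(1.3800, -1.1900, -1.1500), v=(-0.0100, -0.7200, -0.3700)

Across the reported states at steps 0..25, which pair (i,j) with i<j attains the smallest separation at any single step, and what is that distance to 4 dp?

step 0: x0=(-0.8500, 1.9300, -1.3500) x1=(-1.1600, -1.4100, -1.6300) x2=(-0.6600, -0.7200, 1.1100) x3=(0.2300, 0.2800, -0.2800) x4=(1.3800, -1.1900, -1.1500)
step 1: x0=(-0.8525, 1.9332, -1.3485) x1=(-1.1611, -1.4213, -1.6371) x2=(-0.6378, -0.6922, 1.1356) x3=(0.2528, 0.2770, -0.2971) x4=(1.3766, -1.2096, -1.1602)
step 2: x0=(-0.8539, 1.9327, -1.3459) x1=(-1.1609, -1.4307, -1.6427) x2=(-0.6143, -0.6627, 1.1551) x3=(0.2750, 0.2735, -0.3148) x4=(1.3670, -1.2251, -1.1686)
step 3: x0=(-0.8541, 1.9283, -1.3422) x1=(-1.1593, -1.4382, -1.6468) x2=(-0.5897, -0.6318, 1.1685) x3=(0.2966, 0.2694, -0.3330) x4=(1.3514, -1.2365, -1.1752)
step 4: x0=(-0.8533, 1.9203, -1.3374) x1=(-1.1564, -1.4436, -1.6494) x2=(-0.5640, -0.5995, 1.1758) x3=(0.3175, 0.2647, -0.3517) x4=(1.3297, -1.2438, -1.1799)
step 5: x0=(-0.8514, 1.9084, -1.3314) x1=(-1.1520, -1.4470, -1.6506) x2=(-0.5373, -0.5659, 1.1768) x3=(0.3377, 0.2595, -0.3710) x4=(1.3022, -1.2468, -1.1828)
step 6: x0=(-0.8484, 1.8929, -1.3244) x1=(-1.1463, -1.4485, -1.6502) x2=(-0.5096, -0.5312, 1.1717) x3=(0.3572, 0.2538, -0.3907) x4=(1.2690, -1.2457, -1.1838)
step 7: x0=(-0.8442, 1.8738, -1.3163) x1=(-1.1393, -1.4479, -1.6483) x2=(-0.4812, -0.4955, 1.1604) x3=(0.3759, 0.2476, -0.4109) x4=(1.2304, -1.2406, -1.1830)
step 8: x0=(-0.8390, 1.8510, -1.3072) x1=(-1.1309, -1.4453, -1.6449) x2=(-0.4519, -0.4588, 1.1430) x3=(0.3940, 0.2409, -0.4316) x4=(1.1865, -1.2313, -1.1804)
step 9: x0=(-0.8327, 1.8248, -1.2971) x1=(-1.1213, -1.4407, -1.6400) x2=(-0.4221, -0.4213, 1.1197) x3=(0.4112, 0.2338, -0.4526) x4=(1.1377, -1.2182, -1.1762)
step 10: x0=(-0.8254, 1.7951, -1.2861) x1=(-1.1103, -1.4342, -1.6337) x2=(-0.3918, -0.3832, 1.0906) x3=(0.4277, 0.2263, -0.4740) x4=(1.0843, -1.2013, -1.1703)
step 11: x0=(-0.8171, 1.7622, -1.2741) x1=(-1.0982, -1.4257, -1.6260) x2=(-0.3611, -0.3446, 1.0558) x3=(0.4434, 0.2184, -0.4958) x4=(1.0266, -1.1807, -1.1629)
step 12: x0=(-0.8077, 1.7260, -1.2613) x1=(-1.0848, -1.4152, -1.6169) x2=(-0.3301, -0.3055, 1.0157) x3=(0.4584, 0.2102, -0.5179) x4=(0.9649, -1.1567, -1.1541)
step 13: x0=(-0.7975, 1.6868, -1.2476) x1=(-1.0704, -1.4029, -1.6065) x2=(-0.2990, -0.2661, 0.9704) x3=(0.4726, 0.2017, -0.5403) x4=(0.8996, -1.1294, -1.1439)
step 14: x0=(-0.7863, 1.6447, -1.2332) x1=(-1.0548, -1.3888, -1.5948) x2=(-0.2678, -0.2265, 0.9202) x3=(0.4860, 0.1929, -0.5630) x4=(0.8311, -1.0990, -1.1326)
step 15: x0=(-0.7743, 1.5998, -1.2181) x1=(-1.0382, -1.3728, -1.5819) x2=(-0.2368, -0.1869, 0.8655) x3=(0.4986, 0.1840, -0.5859) x4=(0.7597, -1.0658, -1.1202)
step 16: x0=(-0.7615, 1.5523, -1.2024) x1=(-1.0207, -1.3551, -1.5678) x2=(-0.2060, -0.1473, 0.8064) x3=(0.5106, 0.1749, -0.6091) x4=(0.6857, -1.0301, -1.1068)
step 17: x0=(-0.7479, 1.5023, -1.1860) x1=(-1.0023, -1.3357, -1.5526) x2=(-0.1756, -0.1077, 0.7435) x3=(0.5219, 0.1657, -0.6325) x4=(0.6097, -0.9921, -1.0927)
step 18: x0=(-0.7337, 1.4501, -1.1692) x1=(-0.9830, -1.3146, -1.5363) x2=(-0.1456, -0.0684, 0.6771) x3=(0.5325, 0.1565, -0.6561) x4=(0.5318, -0.9521, -1.0779)
step 19: x0=(-0.7188, 1.3958, -1.1518) x1=(-0.9630, -1.2921, -1.5191) x2=(-0.1161, -0.0294, 0.6074) x3=(0.5426, 0.1474, -0.6799) x4=(0.4524, -0.9104, -1.0625)
step 20: x0=(-0.7034, 1.3395, -1.1341) x1=(-0.9423, -1.2680, -1.5010) x2=(-0.0872, 0.0093, 0.5351) x3=(0.5521, 0.1382, -0.7039) x4=(0.3718, -0.8672, -1.0467)
step 21: x0=(-0.6875, 1.2815, -1.1161) x1=(-0.9210, -1.2426, -1.4820) x2=(-0.0590, 0.0476, 0.4604) x3=(0.5612, 0.1291, -0.7280) x4=(0.2902, -0.8229, -1.0307)
step 22: x0=(-0.6712, 1.2220, -1.0978) x1=(-0.8992, -1.2159, -1.4623) x2=(-0.0316, 0.0855, 0.3837) x3=(0.5700, 0.1201, -0.7524) x4=(0.2080, -0.7777, -1.0144)
step 23: x0=(-0.6545, 1.1612, -1.0792) x1=(-0.8769, -1.1881, -1.4420) x2=(-0.0049, 0.1229, 0.3055) x3=(0.5785, 0.1113, -0.7770) x4=(0.1253, -0.7318, -0.9980)
step 24: x0=(-0.6376, 1.0993, -1.0606) x1=(-0.8542, -1.1592, -1.4211) x2=(0.0210, 0.1599, 0.2262) x3=(0.5868, 0.1025, -0.8018) x4=(0.0422, -0.6854, -0.9815)
step 25: x0=(-0.6205, 1.0364, -1.0419) x1=(-0.8312, -1.1294, -1.3998) x2=(0.0462, 0.1964, 0.1461) x3=(0.5951, 0.0938, -0.8268) x4=(-0.0412, -0.6388, -0.9649)

pair (3,4), distance 0.9745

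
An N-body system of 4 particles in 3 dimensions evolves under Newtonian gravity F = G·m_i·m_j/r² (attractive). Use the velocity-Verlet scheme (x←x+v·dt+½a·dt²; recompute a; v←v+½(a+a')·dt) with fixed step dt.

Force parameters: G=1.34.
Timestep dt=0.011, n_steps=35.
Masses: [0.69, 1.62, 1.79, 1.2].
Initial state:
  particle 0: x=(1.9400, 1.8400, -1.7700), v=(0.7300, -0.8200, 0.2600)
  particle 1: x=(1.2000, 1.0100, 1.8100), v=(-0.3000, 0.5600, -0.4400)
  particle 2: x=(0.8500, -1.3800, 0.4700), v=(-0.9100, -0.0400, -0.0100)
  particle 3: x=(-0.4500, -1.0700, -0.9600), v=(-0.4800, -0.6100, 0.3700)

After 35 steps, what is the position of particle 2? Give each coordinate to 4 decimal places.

(0.4812, -1.3701, 0.4477)

step 0: x0=(1.9400, 1.8400, -1.7700) x1=(1.2000, 1.0100, 1.8100) x2=(0.8500, -1.3800, 0.4700) x3=(-0.4500, -1.0700, -0.9600)
step 1: x0=(1.9480, 1.8310, -1.7671) x1=(1.1967, 1.0161, 1.8051) x2=(0.8400, -1.3804, 0.4699) x3=(-0.4552, -1.0767, -0.9559)
step 2: x0=(1.9560, 1.8219, -1.7642) x1=(1.1934, 1.0222, 1.8002) x2=(0.8299, -1.3808, 0.4697) x3=(-0.4604, -1.0834, -0.9517)
step 3: x0=(1.9640, 1.8128, -1.7613) x1=(1.1901, 1.0283, 1.7953) x2=(0.8198, -1.3811, 0.4696) x3=(-0.4656, -1.0901, -0.9475)
step 4: x0=(1.9720, 1.8037, -1.7583) x1=(1.1867, 1.0343, 1.7904) x2=(0.8097, -1.3814, 0.4694) x3=(-0.4706, -1.0968, -0.9432)
step 5: x0=(1.9799, 1.7946, -1.7553) x1=(1.1834, 1.0403, 1.7854) x2=(0.7996, -1.3817, 0.4691) x3=(-0.4756, -1.1035, -0.9388)
step 6: x0=(1.9879, 1.7854, -1.7523) x1=(1.1800, 1.0463, 1.7803) x2=(0.7894, -1.3819, 0.4689) x3=(-0.4805, -1.1102, -0.9344)
step 7: x0=(1.9958, 1.7762, -1.7492) x1=(1.1767, 1.0522, 1.7753) x2=(0.7792, -1.3820, 0.4686) x3=(-0.4854, -1.1169, -0.9299)
step 8: x0=(2.0037, 1.7670, -1.7461) x1=(1.1733, 1.0581, 1.7702) x2=(0.7690, -1.3821, 0.4683) x3=(-0.4902, -1.1236, -0.9253)
step 9: x0=(2.0116, 1.7577, -1.7430) x1=(1.1699, 1.0639, 1.7650) x2=(0.7588, -1.3822, 0.4680) x3=(-0.4949, -1.1302, -0.9206)
step 10: x0=(2.0194, 1.7484, -1.7399) x1=(1.1665, 1.0697, 1.7598) x2=(0.7485, -1.3823, 0.4676) x3=(-0.4996, -1.1369, -0.9159)
step 11: x0=(2.0273, 1.7391, -1.7367) x1=(1.1632, 1.0754, 1.7546) x2=(0.7382, -1.3823, 0.4672) x3=(-0.5042, -1.1436, -0.9111)
step 12: x0=(2.0351, 1.7298, -1.7335) x1=(1.1597, 1.0812, 1.7494) x2=(0.7278, -1.3822, 0.4668) x3=(-0.5087, -1.1502, -0.9062)
step 13: x0=(2.0429, 1.7204, -1.7302) x1=(1.1563, 1.0868, 1.7441) x2=(0.7175, -1.3821, 0.4664) x3=(-0.5132, -1.1569, -0.9013)
step 14: x0=(2.0507, 1.7110, -1.7270) x1=(1.1529, 1.0925, 1.7388) x2=(0.7071, -1.3820, 0.4659) x3=(-0.5176, -1.1635, -0.8963)
step 15: x0=(2.0585, 1.7016, -1.7237) x1=(1.1495, 1.0981, 1.7335) x2=(0.6966, -1.3818, 0.4654) x3=(-0.5219, -1.1702, -0.8912)
step 16: x0=(2.0662, 1.6922, -1.7203) x1=(1.1460, 1.1037, 1.7281) x2=(0.6862, -1.3816, 0.4648) x3=(-0.5262, -1.1768, -0.8860)
step 17: x0=(2.0740, 1.6827, -1.7169) x1=(1.1426, 1.1092, 1.7227) x2=(0.6757, -1.3814, 0.4643) x3=(-0.5304, -1.1835, -0.8808)
step 18: x0=(2.0817, 1.6732, -1.7135) x1=(1.1391, 1.1147, 1.7173) x2=(0.6652, -1.3811, 0.4637) x3=(-0.5345, -1.1901, -0.8755)
step 19: x0=(2.0894, 1.6637, -1.7101) x1=(1.1356, 1.1201, 1.7118) x2=(0.6546, -1.3807, 0.4630) x3=(-0.5385, -1.1967, -0.8701)
step 20: x0=(2.0971, 1.6542, -1.7066) x1=(1.1322, 1.1255, 1.7063) x2=(0.6440, -1.3804, 0.4623) x3=(-0.5425, -1.2033, -0.8647)
step 21: x0=(2.1047, 1.6446, -1.7031) x1=(1.1287, 1.1309, 1.7007) x2=(0.6334, -1.3799, 0.4616) x3=(-0.5464, -1.2099, -0.8591)
step 22: x0=(2.1123, 1.6350, -1.6996) x1=(1.1252, 1.1362, 1.6952) x2=(0.6228, -1.3795, 0.4609) x3=(-0.5502, -1.2165, -0.8535)
step 23: x0=(2.1200, 1.6254, -1.6961) x1=(1.1217, 1.1415, 1.6896) x2=(0.6121, -1.3790, 0.4601) x3=(-0.5540, -1.2231, -0.8478)
step 24: x0=(2.1275, 1.6157, -1.6925) x1=(1.1182, 1.1468, 1.6839) x2=(0.6014, -1.3785, 0.4593) x3=(-0.5577, -1.2297, -0.8420)
step 25: x0=(2.1351, 1.6061, -1.6888) x1=(1.1146, 1.1520, 1.6783) x2=(0.5906, -1.3779, 0.4584) x3=(-0.5613, -1.2363, -0.8362)
step 26: x0=(2.1427, 1.5964, -1.6852) x1=(1.1111, 1.1572, 1.6726) x2=(0.5798, -1.3773, 0.4575) x3=(-0.5648, -1.2429, -0.8302)
step 27: x0=(2.1502, 1.5867, -1.6815) x1=(1.1075, 1.1624, 1.6668) x2=(0.5690, -1.3766, 0.4566) x3=(-0.5682, -1.2494, -0.8242)
step 28: x0=(2.1577, 1.5769, -1.6778) x1=(1.1040, 1.1675, 1.6611) x2=(0.5582, -1.3759, 0.4556) x3=(-0.5716, -1.2560, -0.8181)
step 29: x0=(2.1652, 1.5672, -1.6740) x1=(1.1004, 1.1725, 1.6553) x2=(0.5473, -1.3752, 0.4546) x3=(-0.5749, -1.2625, -0.8119)
step 30: x0=(2.1726, 1.5574, -1.6702) x1=(1.0968, 1.1776, 1.6494) x2=(0.5364, -1.3744, 0.4536) x3=(-0.5781, -1.2691, -0.8056)
step 31: x0=(2.1801, 1.5475, -1.6664) x1=(1.0933, 1.1825, 1.6436) x2=(0.5254, -1.3736, 0.4525) x3=(-0.5813, -1.2756, -0.7993)
step 32: x0=(2.1875, 1.5377, -1.6626) x1=(1.0897, 1.1875, 1.6377) x2=(0.5144, -1.3728, 0.4514) x3=(-0.5843, -1.2821, -0.7928)
step 33: x0=(2.1949, 1.5278, -1.6587) x1=(1.0860, 1.1924, 1.6318) x2=(0.5034, -1.3719, 0.4502) x3=(-0.5873, -1.2886, -0.7863)
step 34: x0=(2.2023, 1.5180, -1.6547) x1=(1.0824, 1.1973, 1.6258) x2=(0.4923, -1.3710, 0.4490) x3=(-0.5902, -1.2951, -0.7797)
step 35: x0=(2.2096, 1.5080, -1.6508) x1=(1.0788, 1.2021, 1.6198) x2=(0.4812, -1.3701, 0.4477) x3=(-0.5930, -1.3016, -0.7729)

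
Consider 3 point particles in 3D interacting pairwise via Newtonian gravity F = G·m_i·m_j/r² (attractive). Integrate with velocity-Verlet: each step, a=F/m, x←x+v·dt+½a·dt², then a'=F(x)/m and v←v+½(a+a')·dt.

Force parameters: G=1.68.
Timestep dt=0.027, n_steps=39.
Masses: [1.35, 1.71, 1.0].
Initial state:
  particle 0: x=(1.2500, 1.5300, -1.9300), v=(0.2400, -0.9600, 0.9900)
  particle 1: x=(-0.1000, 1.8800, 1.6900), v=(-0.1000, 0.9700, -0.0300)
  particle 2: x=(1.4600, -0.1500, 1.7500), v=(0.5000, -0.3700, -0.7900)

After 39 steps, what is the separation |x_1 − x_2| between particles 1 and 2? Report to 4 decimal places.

3.7783

step 0: x0=(1.2500, 1.5300, -1.9300) x1=(-0.1000, 1.8800, 1.6900) x2=(1.4600, -0.1500, 1.7500)
step 1: x0=(1.2565, 1.5041, -1.9032) x1=(-0.1026, 1.9061, 1.6891) x2=(1.4734, -0.1598, 1.7286)
step 2: x0=(1.2629, 1.4781, -1.8761) x1=(-0.1051, 1.9321, 1.6882) x2=(1.4866, -0.1694, 1.7071)
step 3: x0=(1.2692, 1.4522, -1.8489) x1=(-0.1074, 1.9579, 1.6871) x2=(1.4996, -0.1787, 1.6856)
step 4: x0=(1.2756, 1.4262, -1.8215) x1=(-0.1096, 1.9835, 1.6860) x2=(1.5125, -0.1877, 1.6639)
step 5: x0=(1.2818, 1.4002, -1.7938) x1=(-0.1117, 2.0090, 1.6847) x2=(1.5251, -0.1964, 1.6421)
step 6: x0=(1.2881, 1.3742, -1.7660) x1=(-0.1136, 2.0344, 1.6833) x2=(1.5376, -0.2048, 1.6202)
step 7: x0=(1.2942, 1.3482, -1.7379) x1=(-0.1153, 2.0596, 1.6818) x2=(1.5499, -0.2130, 1.5983)
step 8: x0=(1.3004, 1.3222, -1.7096) x1=(-0.1170, 2.0846, 1.6802) x2=(1.5621, -0.2209, 1.5762)
step 9: x0=(1.3064, 1.2961, -1.6811) x1=(-0.1185, 2.1095, 1.6785) x2=(1.5741, -0.2285, 1.5540)
step 10: x0=(1.3125, 1.2701, -1.6524) x1=(-0.1198, 2.1343, 1.6767) x2=(1.5859, -0.2359, 1.5317)
step 11: x0=(1.3184, 1.2440, -1.6235) x1=(-0.1211, 2.1589, 1.6747) x2=(1.5976, -0.2431, 1.5093)
step 12: x0=(1.3244, 1.2180, -1.5943) x1=(-0.1222, 2.1834, 1.6727) x2=(1.6091, -0.2500, 1.4868)
step 13: x0=(1.3302, 1.1919, -1.5649) x1=(-0.1232, 2.2077, 1.6705) x2=(1.6205, -0.2566, 1.4642)
step 14: x0=(1.3361, 1.1659, -1.5353) x1=(-0.1240, 2.2319, 1.6682) x2=(1.6317, -0.2630, 1.4415)
step 15: x0=(1.3418, 1.1398, -1.5054) x1=(-0.1248, 2.2560, 1.6658) x2=(1.6428, -0.2691, 1.4187)
step 16: x0=(1.3476, 1.1137, -1.4753) x1=(-0.1254, 2.2799, 1.6633) x2=(1.6538, -0.2750, 1.3957)
step 17: x0=(1.3532, 1.0876, -1.4450) x1=(-0.1259, 2.3037, 1.6607) x2=(1.6646, -0.2807, 1.3726)
step 18: x0=(1.3588, 1.0616, -1.4144) x1=(-0.1263, 2.3273, 1.6579) x2=(1.6753, -0.2861, 1.3494)
step 19: x0=(1.3644, 1.0355, -1.3835) x1=(-0.1265, 2.3508, 1.6551) x2=(1.6859, -0.2912, 1.3260)
step 20: x0=(1.3699, 1.0094, -1.3524) x1=(-0.1267, 2.3741, 1.6521) x2=(1.6963, -0.2961, 1.3025)
step 21: x0=(1.3754, 0.9834, -1.3211) x1=(-0.1267, 2.3973, 1.6490) x2=(1.7066, -0.3008, 1.2789)
step 22: x0=(1.3808, 0.9573, -1.2895) x1=(-0.1266, 2.4204, 1.6458) x2=(1.7167, -0.3052, 1.2551)
step 23: x0=(1.3862, 0.9312, -1.2576) x1=(-0.1264, 2.4433, 1.6425) x2=(1.7268, -0.3094, 1.2311)
step 24: x0=(1.3915, 0.9051, -1.2255) x1=(-0.1260, 2.4661, 1.6390) x2=(1.7367, -0.3133, 1.2070)
step 25: x0=(1.3968, 0.8790, -1.1931) x1=(-0.1256, 2.4887, 1.6354) x2=(1.7464, -0.3170, 1.1827)
step 26: x0=(1.4020, 0.8530, -1.1604) x1=(-0.1251, 2.5112, 1.6318) x2=(1.7561, -0.3205, 1.1582)
step 27: x0=(1.4072, 0.8269, -1.1274) x1=(-0.1244, 2.5335, 1.6280) x2=(1.7656, -0.3236, 1.1336)
step 28: x0=(1.4123, 0.8008, -1.0942) x1=(-0.1236, 2.5557, 1.6241) x2=(1.7750, -0.3266, 1.1087)
step 29: x0=(1.4174, 0.7747, -1.0606) x1=(-0.1227, 2.5778, 1.6200) x2=(1.7842, -0.3292, 1.0837)
step 30: x0=(1.4224, 0.7486, -1.0267) x1=(-0.1217, 2.5997, 1.6159) x2=(1.7933, -0.3316, 1.0584)
step 31: x0=(1.4274, 0.7224, -0.9926) x1=(-0.1206, 2.6214, 1.6117) x2=(1.8023, -0.3337, 1.0329)
step 32: x0=(1.4324, 0.6963, -0.9581) x1=(-0.1194, 2.6430, 1.6073) x2=(1.8112, -0.3356, 1.0071)
step 33: x0=(1.4374, 0.6701, -0.9233) x1=(-0.1181, 2.6645, 1.6029) x2=(1.8199, -0.3371, 0.9811)
step 34: x0=(1.4423, 0.6440, -0.8881) x1=(-0.1167, 2.6858, 1.5983) x2=(1.8284, -0.3384, 0.9548)
step 35: x0=(1.4472, 0.6177, -0.8526) x1=(-0.1152, 2.7069, 1.5936) x2=(1.8368, -0.3394, 0.9283)
step 36: x0=(1.4521, 0.5915, -0.8167) x1=(-0.1135, 2.7279, 1.5888) x2=(1.8451, -0.3400, 0.9014)
step 37: x0=(1.4570, 0.5652, -0.7805) x1=(-0.1118, 2.7488, 1.5840) x2=(1.8531, -0.3404, 0.8742)
step 38: x0=(1.4618, 0.5388, -0.7438) x1=(-0.1100, 2.7695, 1.5790) x2=(1.8611, -0.3404, 0.8466)
step 39: x0=(1.4667, 0.5124, -0.7068) x1=(-0.1080, 2.7900, 1.5739) x2=(1.8688, -0.3400, 0.8187)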